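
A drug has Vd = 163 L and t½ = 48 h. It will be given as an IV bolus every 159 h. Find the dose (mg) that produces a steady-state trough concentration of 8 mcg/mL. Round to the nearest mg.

τ/t½ = 159/48 ≈ 3.3125, so f = (1/2)^(159/48) ≈ 0.100656.
Cmin,ss = (D/Vd)·f/(1−f), so D = Cmin,ss·Vd·(1−f)/f.
D = 8 × 163 × (1−f)/f ≈ 8 × 163 × 8.93483 ≈ 11651.02 mg.

11651 mg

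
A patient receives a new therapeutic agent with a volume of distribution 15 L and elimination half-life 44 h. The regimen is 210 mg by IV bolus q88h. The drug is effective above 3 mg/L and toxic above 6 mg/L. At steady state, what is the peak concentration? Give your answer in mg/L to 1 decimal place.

The dosing interval is 2 half-lives, so f = 2^(−2) = 0.25.
Accumulation ratio R = 1/(1 − f) = 1/0.75 = 4/3.
Single-dose peak C₀ = D/Vd = 210/15 = 14 mg/L.
Steady-state peak Cmax,ss = C₀·R = 14 × 4/3 ≈ 18.667 mg/L.
Peak 18.7 mg/L vs MTC 6 mg/L: exceeds toxic threshold.

18.7 mg/L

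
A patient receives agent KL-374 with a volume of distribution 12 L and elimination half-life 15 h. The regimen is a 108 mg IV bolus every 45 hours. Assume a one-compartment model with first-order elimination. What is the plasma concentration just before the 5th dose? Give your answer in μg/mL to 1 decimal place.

1.3 μg/mL

f = (1/2)^(τ/t½) = (1/2)^(45/15) ≈ 0.1250.
C₀ = D/Vd = 108/12 ≈ 9.000 μg/mL.
Before the 5th dose, 4 doses have been given. Superposition: Cmin = C₀·(f + f² + … + f^4).
≈ 9.000 × (0.1250 + 0.0156 + 0.0020 + 0.0002) ≈ 9.000 × 0.1428 ≈ 1.285 μg/mL.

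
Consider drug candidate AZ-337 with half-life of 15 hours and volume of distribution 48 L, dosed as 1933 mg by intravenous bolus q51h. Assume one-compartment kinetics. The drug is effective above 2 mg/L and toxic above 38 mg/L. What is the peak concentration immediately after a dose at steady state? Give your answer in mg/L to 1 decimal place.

Over one 51-h interval, 51/15 ≈ 3.4 half-lives elapse, leaving f ≈ 0.0947 of each dose.
At steady state, accumulation factor R = 1/(1 − e^(−kτ)) ≈ 1.1046.
Single-dose peak C₀ = D/Vd = 1933/48 ≈ 40.271 mg/L.
Cmax,ss = C₀/(1 − f) ≈ 40.271/0.9053 ≈ 44.484 mg/L.
Peak 44.5 mg/L vs MTC 38 mg/L: exceeds toxic threshold.

44.5 mg/L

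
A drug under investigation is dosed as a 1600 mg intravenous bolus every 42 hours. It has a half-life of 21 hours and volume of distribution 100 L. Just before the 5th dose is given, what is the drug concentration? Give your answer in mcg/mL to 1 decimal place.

f = (1/2)^(τ/t½) = (1/2)^(42/21) ≈ 0.2500.
C₀ = D/Vd = 1600/100 ≈ 16.000 mcg/mL.
Before the 5th dose, 4 doses have been given. Superposition: Cmin = C₀·(f + f² + … + f^4).
≈ 16.000 × (0.2500 + 0.0625 + 0.0156 + 0.0039) ≈ 16.000 × 0.3320 ≈ 5.312 mcg/mL.

5.3 mcg/mL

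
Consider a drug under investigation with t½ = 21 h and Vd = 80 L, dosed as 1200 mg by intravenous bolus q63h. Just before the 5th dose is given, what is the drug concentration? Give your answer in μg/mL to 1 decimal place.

f = (1/2)^(τ/t½) = (1/2)^(63/21) ≈ 0.1250.
C₀ = D/Vd = 1200/80 ≈ 15.000 μg/mL.
Before the 5th dose, 4 doses have been given. Superposition: Cmin = C₀·(f + f² + … + f^4).
≈ 15.000 × (0.1250 + 0.0156 + 0.0020 + 0.0002) ≈ 15.000 × 0.1428 ≈ 2.142 μg/mL.

2.1 μg/mL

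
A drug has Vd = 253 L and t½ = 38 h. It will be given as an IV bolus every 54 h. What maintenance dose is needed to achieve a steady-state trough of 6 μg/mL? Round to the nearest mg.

τ/t½ = 54/38 ≈ 1.4211, so f = (1/2)^(54/38) ≈ 0.373440.
Cmin,ss = (D/Vd)·f/(1−f), so D = Cmin,ss·Vd·(1−f)/f.
D = 6 × 253 × (1−f)/f ≈ 6 × 253 × 1.67781 ≈ 2546.92 mg.

2547 mg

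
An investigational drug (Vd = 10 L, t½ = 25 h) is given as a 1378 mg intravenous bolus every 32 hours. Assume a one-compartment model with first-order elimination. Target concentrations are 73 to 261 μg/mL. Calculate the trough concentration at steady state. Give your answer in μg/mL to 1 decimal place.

τ/t½ = 32/25 ≈ 1.28, so fraction remaining f = (1/2)^(32/25) ≈ 0.4118.
Accumulation ratio R = 1/(1 − f) ≈ 1/0.5882 ≈ 1.7001.
Each bolus raises the concentration by D/Vd = 1378/10 ≈ 137.800 μg/mL.
Steady-state peak Cmax,ss = C₀·R ≈ 137.800 × 1.7001 ≈ 234.274 μg/mL.
Steady-state trough Cmin,ss = Cmax,ss·f ≈ 234.274 × 0.4118 ≈ 96.474 μg/mL.
Trough 96.5 μg/mL vs MEC 73 μg/mL: adequate.

96.5 μg/mL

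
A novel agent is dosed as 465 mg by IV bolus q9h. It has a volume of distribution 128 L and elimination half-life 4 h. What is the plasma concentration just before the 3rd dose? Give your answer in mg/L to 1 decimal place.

0.9 mg/L

f = (1/2)^(τ/t½) = (1/2)^(9/4) ≈ 0.2102.
C₀ = D/Vd = 465/128 ≈ 3.633 mg/L.
Before the 3rd dose, 2 doses have been given. Superposition: Cmin = C₀·(f + f²).
≈ 3.633 × (0.2102 + 0.0442) ≈ 3.633 × 0.2544 ≈ 0.924 mg/L.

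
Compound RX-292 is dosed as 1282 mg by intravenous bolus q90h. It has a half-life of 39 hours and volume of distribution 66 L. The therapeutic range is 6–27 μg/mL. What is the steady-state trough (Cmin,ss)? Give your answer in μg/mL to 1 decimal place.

τ/t½ = 90/39 ≈ 2.3077, so fraction remaining f = (1/2)^(90/39) ≈ 0.2020.
Accumulation ratio R = 1/(1 − f) ≈ 1/0.7980 ≈ 1.2531.
Single-dose peak C₀ = D/Vd = 1282/66 ≈ 19.424 μg/mL.
Cmax,ss = C₀/(1 − f) ≈ 19.424/0.7980 ≈ 24.341 μg/mL.
Steady-state trough Cmin,ss = Cmax,ss·f ≈ 24.341 × 0.2020 ≈ 4.917 μg/mL.
Trough 4.9 μg/mL vs MEC 6 μg/mL: subtherapeutic.

4.9 μg/mL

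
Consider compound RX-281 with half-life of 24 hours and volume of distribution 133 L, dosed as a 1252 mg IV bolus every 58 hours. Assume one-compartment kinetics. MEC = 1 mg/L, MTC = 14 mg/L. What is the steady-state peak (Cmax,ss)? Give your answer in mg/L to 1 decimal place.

11.6 mg/L

τ/t½ = 58/24 ≈ 2.4167, so fraction remaining f = (1/2)^(58/24) ≈ 0.1873.
At steady state, accumulation factor R = 1/(1 − e^(−kτ)) ≈ 1.2305.
Single-dose peak C₀ = D/Vd = 1252/133 ≈ 9.414 mg/L.
Steady-state peak Cmax,ss = C₀·R ≈ 9.414 × 1.2305 ≈ 11.584 mg/L.
Peak 11.6 mg/L vs MTC 14 mg/L: below toxic threshold.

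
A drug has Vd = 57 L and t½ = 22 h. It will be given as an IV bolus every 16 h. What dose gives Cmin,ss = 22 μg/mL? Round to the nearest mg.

822 mg

τ/t½ = 16/22 ≈ 0.72727, so f = (1/2)^(16/22) ≈ 0.604045.
Cmin,ss = (D/Vd)·f/(1−f), so D = Cmin,ss·Vd·(1−f)/f.
D = 22 × 57 × (1−f)/f ≈ 22 × 57 × 0.65551 ≈ 822.01 mg.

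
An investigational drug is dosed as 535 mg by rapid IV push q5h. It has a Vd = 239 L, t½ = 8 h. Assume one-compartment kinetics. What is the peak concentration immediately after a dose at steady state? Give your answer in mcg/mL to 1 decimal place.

τ/t½ = 5/8 ≈ 0.625, so fraction remaining f = (1/2)^(5/8) ≈ 0.6484.
Accumulation ratio R = 1/(1 − f) ≈ 1/0.3516 ≈ 2.8441.
Single-dose peak C₀ = D/Vd = 535/239 ≈ 2.238 mcg/mL.
Steady-state peak Cmax,ss = C₀·R ≈ 2.238 × 2.8441 ≈ 6.365 mcg/mL.

6.4 mcg/mL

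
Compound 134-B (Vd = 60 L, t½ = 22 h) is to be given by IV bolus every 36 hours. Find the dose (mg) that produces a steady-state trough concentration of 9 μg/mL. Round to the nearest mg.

τ/t½ = 36/22 ≈ 1.6364, so f = (1/2)^(36/22) ≈ 0.321666.
Cmin,ss = (D/Vd)·f/(1−f), so D = Cmin,ss·Vd·(1−f)/f.
D = 9 × 60 × (1−f)/f ≈ 9 × 60 × 2.10881 ≈ 1138.76 mg.

1139 mg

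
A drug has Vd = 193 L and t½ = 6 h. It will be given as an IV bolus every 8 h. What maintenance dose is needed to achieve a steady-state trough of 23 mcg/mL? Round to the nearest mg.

τ/t½ = 8/6 ≈ 1.3333, so f = (1/2)^(8/6) ≈ 0.396850.
Cmin,ss = (D/Vd)·f/(1−f), so D = Cmin,ss·Vd·(1−f)/f.
D = 23 × 193 × (1−f)/f ≈ 23 × 193 × 1.51984 ≈ 6746.57 mg.

6747 mg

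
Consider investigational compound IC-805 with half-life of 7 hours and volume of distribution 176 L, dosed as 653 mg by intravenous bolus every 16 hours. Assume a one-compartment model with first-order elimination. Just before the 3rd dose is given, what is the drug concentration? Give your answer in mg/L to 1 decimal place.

0.9 mg/L

f = (1/2)^(τ/t½) = (1/2)^(16/7) ≈ 0.2051.
C₀ = D/Vd = 653/176 ≈ 3.710 mg/L.
Before the 3rd dose, 2 doses have been given. Superposition: Cmin = C₀·(f + f²).
≈ 3.710 × (0.2051 + 0.0421) ≈ 3.710 × 0.2472 ≈ 0.917 mg/L.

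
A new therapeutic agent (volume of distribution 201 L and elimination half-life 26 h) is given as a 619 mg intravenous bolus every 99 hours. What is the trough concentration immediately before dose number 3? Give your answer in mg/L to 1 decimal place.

f = (1/2)^(τ/t½) = (1/2)^(99/26) ≈ 0.0714.
C₀ = D/Vd = 619/201 ≈ 3.080 mg/L.
Before the 3rd dose, 2 doses have been given. Superposition: Cmin = C₀·(f + f²).
≈ 3.080 × (0.0714 + 0.0051) ≈ 3.080 × 0.0765 ≈ 0.236 mg/L.

0.2 mg/L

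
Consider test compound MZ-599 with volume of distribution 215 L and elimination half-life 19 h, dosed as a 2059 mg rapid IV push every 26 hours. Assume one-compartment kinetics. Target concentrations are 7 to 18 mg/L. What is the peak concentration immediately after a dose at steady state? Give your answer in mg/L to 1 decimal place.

k = ln2/t½ = ln2/19 ≈ 0.036481 h⁻¹; fraction remaining f = e^(−kτ) = e^(−0.036481×26) ≈ 0.3873.
At steady state, accumulation factor R = 1/(1 − e^(−kτ)) ≈ 1.6321.
Each bolus raises the concentration by D/Vd = 2059/215 ≈ 9.577 mg/L.
Cmax,ss = C₀/(1 − f) ≈ 9.577/0.6127 ≈ 15.631 mg/L.
Peak 15.6 mg/L vs MTC 18 mg/L: below toxic threshold.

15.6 mg/L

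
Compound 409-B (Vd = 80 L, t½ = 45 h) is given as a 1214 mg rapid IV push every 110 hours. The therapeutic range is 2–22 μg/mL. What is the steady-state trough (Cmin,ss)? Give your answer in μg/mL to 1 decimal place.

3.4 μg/mL

Over one 110-h interval, 110/45 ≈ 2.4444 half-lives elapse, leaving f ≈ 0.1837 of each dose.
At steady state, accumulation factor R = 1/(1 − e^(−kτ)) ≈ 1.2250.
Single-dose peak C₀ = D/Vd = 1214/80 ≈ 15.175 μg/mL.
Cmax,ss = C₀/(1 − f) ≈ 15.175/0.8163 ≈ 18.590 μg/mL.
One interval later, Cmin,ss = Cmax,ss·e^(−kτ) ≈ 18.590 × 0.1837 ≈ 3.415 μg/mL.
Trough 3.4 μg/mL vs MEC 2 μg/mL: adequate.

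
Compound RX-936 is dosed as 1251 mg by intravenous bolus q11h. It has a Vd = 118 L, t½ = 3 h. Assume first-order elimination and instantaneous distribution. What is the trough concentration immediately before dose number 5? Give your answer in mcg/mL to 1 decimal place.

f = (1/2)^(τ/t½) = (1/2)^(11/3) ≈ 0.0787.
C₀ = D/Vd = 1251/118 ≈ 10.602 mcg/mL.
Before the 5th dose, 4 doses have been given. Superposition: Cmin = C₀·(f + f² + … + f^4).
≈ 10.602 × (0.0787 + 0.0062 + 0.0005 + 0.0000) ≈ 10.602 × 0.0854 ≈ 0.905 mcg/mL.

0.9 mcg/mL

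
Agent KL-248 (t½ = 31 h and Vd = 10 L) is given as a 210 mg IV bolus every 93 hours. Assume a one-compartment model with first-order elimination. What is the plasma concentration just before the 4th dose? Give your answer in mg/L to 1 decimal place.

3.0 mg/L

f = (1/2)^(τ/t½) = (1/2)^(93/31) ≈ 0.1250.
C₀ = D/Vd = 210/10 ≈ 21.000 mg/L.
Before the 4th dose, 3 doses have been given. Superposition: Cmin = C₀·(f + f² + … + f^3).
≈ 21.000 × (0.1250 + 0.0156 + 0.0020) ≈ 21.000 × 0.1426 ≈ 2.995 mg/L.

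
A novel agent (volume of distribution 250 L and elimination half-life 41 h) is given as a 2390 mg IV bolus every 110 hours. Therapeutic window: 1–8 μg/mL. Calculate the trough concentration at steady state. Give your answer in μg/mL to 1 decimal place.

1.8 μg/mL

k = ln2/t½ = ln2/41 ≈ 0.016906 h⁻¹; fraction remaining f = e^(−kτ) = e^(−0.016906×110) ≈ 0.1557.
Each bolus raises the concentration by D/Vd = 2390/250 ≈ 9.560 μg/mL.
Steady-state trough Cmin,ss = C₀·f/(1−f) ≈ 9.560 × 0.1557/0.8443 ≈ 1.763 μg/mL.
Trough 1.8 μg/mL vs MEC 1 μg/mL: adequate.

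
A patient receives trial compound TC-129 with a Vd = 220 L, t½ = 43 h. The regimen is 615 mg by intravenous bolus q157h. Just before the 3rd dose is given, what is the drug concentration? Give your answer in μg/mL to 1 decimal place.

0.2 μg/mL

f = (1/2)^(τ/t½) = (1/2)^(157/43) ≈ 0.0796.
C₀ = D/Vd = 615/220 ≈ 2.795 μg/mL.
Before the 3rd dose, 2 doses have been given. Superposition: Cmin = C₀·(f + f²).
≈ 2.795 × (0.0796 + 0.0063) ≈ 2.795 × 0.0859 ≈ 0.240 μg/mL.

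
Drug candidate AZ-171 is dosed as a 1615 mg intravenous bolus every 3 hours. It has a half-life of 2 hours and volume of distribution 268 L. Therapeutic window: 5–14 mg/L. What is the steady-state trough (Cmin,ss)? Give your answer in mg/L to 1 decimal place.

Over one 3-h interval, 3/2 ≈ 1.5 half-lives elapse, leaving f ≈ 0.3536 of each dose.
Each bolus raises the concentration by D/Vd = 1615/268 ≈ 6.026 mg/L.
Steady-state trough Cmin,ss = C₀·f/(1−f) ≈ 6.026 × 0.3536/0.6464 ≈ 3.296 mg/L.
Trough 3.3 mg/L vs MEC 5 mg/L: subtherapeutic.

3.3 mg/L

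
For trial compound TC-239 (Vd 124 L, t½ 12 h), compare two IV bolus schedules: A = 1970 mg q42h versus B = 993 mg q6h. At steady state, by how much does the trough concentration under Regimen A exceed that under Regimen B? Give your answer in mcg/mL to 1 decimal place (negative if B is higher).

Regimen A: f = (1/2)^(42/12) ≈ 0.0884; Cmin,ss = (1970/124)·f/(1−f) ≈ 1.541 mcg/mL.
Regimen B: f = (1/2)^(6/12) ≈ 0.7071; Cmin,ss = (993/124)·f/(1−f) ≈ 19.333 mcg/mL.
Difference ≈ 1.541 − 19.333 ≈ -17.792 mcg/mL.

-17.8 mcg/mL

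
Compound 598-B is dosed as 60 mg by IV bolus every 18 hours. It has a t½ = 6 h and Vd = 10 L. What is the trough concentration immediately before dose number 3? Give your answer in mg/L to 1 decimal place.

0.8 mg/L

f = (1/2)^(τ/t½) = (1/2)^(18/6) ≈ 0.1250.
C₀ = D/Vd = 60/10 ≈ 6.000 mg/L.
Before the 3rd dose, 2 doses have been given. Superposition: Cmin = C₀·(f + f²).
≈ 6.000 × (0.1250 + 0.0156) ≈ 6.000 × 0.1406 ≈ 0.844 mg/L.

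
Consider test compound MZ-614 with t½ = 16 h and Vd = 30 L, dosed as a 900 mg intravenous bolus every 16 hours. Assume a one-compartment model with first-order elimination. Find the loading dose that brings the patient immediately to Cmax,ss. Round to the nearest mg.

1800 mg

f = (1/2)^(16/16) ≈ 0.500000; accumulation ratio R = 1/(1−f) ≈ 2.00000.
Loading dose to hit Cmax,ss on first dose: D_load = D_maint·R ≈ 900 × 2.00000 ≈ 1800.00 mg.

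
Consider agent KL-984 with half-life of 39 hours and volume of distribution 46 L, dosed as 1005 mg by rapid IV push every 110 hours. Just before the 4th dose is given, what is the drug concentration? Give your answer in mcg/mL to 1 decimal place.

f = (1/2)^(τ/t½) = (1/2)^(110/39) ≈ 0.1416.
C₀ = D/Vd = 1005/46 ≈ 21.848 mcg/mL.
Before the 4th dose, 3 doses have been given. Superposition: Cmin = C₀·(f + f² + … + f^3).
≈ 21.848 × (0.1416 + 0.0201 + 0.0028) ≈ 21.848 × 0.1645 ≈ 3.594 mcg/mL.

3.6 mcg/mL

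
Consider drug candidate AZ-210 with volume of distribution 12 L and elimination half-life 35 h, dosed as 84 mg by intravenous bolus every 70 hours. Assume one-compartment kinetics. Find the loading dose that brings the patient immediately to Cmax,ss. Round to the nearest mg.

112 mg

f = (1/2)^(70/35) ≈ 0.250000; accumulation ratio R = 1/(1−f) ≈ 1.33333.
Loading dose to hit Cmax,ss on first dose: D_load = D_maint·R ≈ 84 × 1.33333 ≈ 112.00 mg.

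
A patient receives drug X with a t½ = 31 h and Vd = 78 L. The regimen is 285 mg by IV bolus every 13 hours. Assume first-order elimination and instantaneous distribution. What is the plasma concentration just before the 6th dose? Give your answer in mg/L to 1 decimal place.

f = (1/2)^(τ/t½) = (1/2)^(13/31) ≈ 0.7478.
C₀ = D/Vd = 285/78 ≈ 3.654 mg/L.
Before the 6th dose, 5 doses have been given. Superposition: Cmin = C₀·(f + f² + … + f^5).
≈ 3.654 × (0.7478 + 0.5592 + 0.4182 + 0.3127 + 0.2338) ≈ 3.654 × 2.2717 ≈ 8.301 mg/L.

8.3 mg/L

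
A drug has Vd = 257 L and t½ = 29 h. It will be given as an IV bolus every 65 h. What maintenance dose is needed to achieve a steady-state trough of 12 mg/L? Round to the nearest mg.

11499 mg

τ/t½ = 65/29 ≈ 2.2414, so f = (1/2)^(65/29) ≈ 0.211484.
Cmin,ss = (D/Vd)·f/(1−f), so D = Cmin,ss·Vd·(1−f)/f.
D = 12 × 257 × (1−f)/f ≈ 12 × 257 × 3.72849 ≈ 11498.66 mg.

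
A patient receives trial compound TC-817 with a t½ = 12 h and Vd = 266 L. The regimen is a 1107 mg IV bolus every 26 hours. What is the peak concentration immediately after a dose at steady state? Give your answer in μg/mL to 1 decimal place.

5.4 μg/mL

Over one 26-h interval, 26/12 ≈ 2.1667 half-lives elapse, leaving f ≈ 0.2227 of each dose.
Accumulation ratio R = 1/(1 − f) ≈ 1/0.7773 ≈ 1.2865.
Each bolus raises the concentration by D/Vd = 1107/266 ≈ 4.162 μg/mL.
Steady-state peak Cmax,ss = C₀·R ≈ 4.162 × 1.2865 ≈ 5.354 μg/mL.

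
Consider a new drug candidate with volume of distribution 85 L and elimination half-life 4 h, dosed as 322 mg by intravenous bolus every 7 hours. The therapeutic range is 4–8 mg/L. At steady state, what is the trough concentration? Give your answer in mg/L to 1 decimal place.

1.6 mg/L

Over one 7-h interval, 7/4 ≈ 1.75 half-lives elapse, leaving f ≈ 0.2973 of each dose.
At steady state, accumulation factor R = 1/(1 − e^(−kτ)) ≈ 1.4231.
Each bolus raises the concentration by D/Vd = 322/85 ≈ 3.788 mg/L.
Steady-state peak Cmax,ss = C₀·R ≈ 3.788 × 1.4231 ≈ 5.391 mg/L.
Steady-state trough Cmin,ss = Cmax,ss·f ≈ 5.391 × 0.2973 ≈ 1.603 mg/L.
Trough 1.6 mg/L vs MEC 4 mg/L: subtherapeutic.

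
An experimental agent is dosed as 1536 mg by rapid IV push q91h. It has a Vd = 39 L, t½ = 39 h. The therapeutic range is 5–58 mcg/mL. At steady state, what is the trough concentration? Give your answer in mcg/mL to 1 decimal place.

k = ln2/t½ = ln2/39 ≈ 0.017773 h⁻¹; fraction remaining f = e^(−kτ) = e^(−0.017773×91) ≈ 0.1984.
At steady state, accumulation factor R = 1/(1 − e^(−kτ)) ≈ 1.2475.
Single-dose peak C₀ = D/Vd = 1536/39 ≈ 39.385 mcg/mL.
Steady-state peak Cmax,ss = C₀·R ≈ 39.385 × 1.2475 ≈ 49.133 mcg/mL.
One interval later, Cmin,ss = Cmax,ss·e^(−kτ) ≈ 49.133 × 0.1984 ≈ 9.748 mcg/mL.
Trough 9.7 mcg/mL vs MEC 5 mcg/mL: adequate.

9.7 mcg/mL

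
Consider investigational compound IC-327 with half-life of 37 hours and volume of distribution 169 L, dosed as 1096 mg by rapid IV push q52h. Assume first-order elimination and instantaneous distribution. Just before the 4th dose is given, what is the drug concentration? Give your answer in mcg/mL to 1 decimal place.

3.7 mcg/mL

f = (1/2)^(τ/t½) = (1/2)^(52/37) ≈ 0.3775.
C₀ = D/Vd = 1096/169 ≈ 6.485 mcg/mL.
Before the 4th dose, 3 doses have been given. Superposition: Cmin = C₀·(f + f² + … + f^3).
≈ 6.485 × (0.3775 + 0.1425 + 0.0538) ≈ 6.485 × 0.5738 ≈ 3.721 mcg/mL.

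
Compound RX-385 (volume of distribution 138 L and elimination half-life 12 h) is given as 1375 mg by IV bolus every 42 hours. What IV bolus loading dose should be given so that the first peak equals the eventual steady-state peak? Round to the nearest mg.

f = (1/2)^(42/12) ≈ 0.088388; accumulation ratio R = 1/(1−f) ≈ 1.09696.
Loading dose to hit Cmax,ss on first dose: D_load = D_maint·R ≈ 1375 × 1.09696 ≈ 1508.32 mg.

1508 mg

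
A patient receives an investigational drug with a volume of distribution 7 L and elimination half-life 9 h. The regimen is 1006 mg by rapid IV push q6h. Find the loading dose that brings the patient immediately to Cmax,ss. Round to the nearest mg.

2719 mg

f = (1/2)^(6/9) ≈ 0.629961; accumulation ratio R = 1/(1−f) ≈ 2.70242.
Loading dose to hit Cmax,ss on first dose: D_load = D_maint·R ≈ 1006 × 2.70242 ≈ 2718.63 mg.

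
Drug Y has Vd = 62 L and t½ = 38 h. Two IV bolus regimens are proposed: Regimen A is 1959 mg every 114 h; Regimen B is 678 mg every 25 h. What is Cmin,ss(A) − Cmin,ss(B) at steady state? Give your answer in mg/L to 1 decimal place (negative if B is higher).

Regimen A: f = (1/2)^(114/38) ≈ 0.1250; Cmin,ss = (1959/62)·f/(1−f) ≈ 4.514 mg/L.
Regimen B: f = (1/2)^(25/38) ≈ 0.6338; Cmin,ss = (678/62)·f/(1−f) ≈ 18.927 mg/L.
Difference ≈ 4.514 − 18.927 ≈ -14.413 mg/L.

-14.4 mg/L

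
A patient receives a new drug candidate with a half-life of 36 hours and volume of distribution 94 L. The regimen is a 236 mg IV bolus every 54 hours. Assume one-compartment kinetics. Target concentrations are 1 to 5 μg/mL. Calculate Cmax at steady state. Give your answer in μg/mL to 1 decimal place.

3.9 μg/mL

k = ln2/t½ = ln2/36 ≈ 0.019254 h⁻¹; fraction remaining f = e^(−kτ) = e^(−0.019254×54) ≈ 0.3536.
At steady state, accumulation factor R = 1/(1 − e^(−kτ)) ≈ 1.5470.
Single-dose peak C₀ = D/Vd = 236/94 ≈ 2.511 μg/mL.
Steady-state peak Cmax,ss = C₀·R ≈ 2.511 × 1.5470 ≈ 3.885 μg/mL.
Peak 3.9 μg/mL vs MTC 5 μg/mL: below toxic threshold.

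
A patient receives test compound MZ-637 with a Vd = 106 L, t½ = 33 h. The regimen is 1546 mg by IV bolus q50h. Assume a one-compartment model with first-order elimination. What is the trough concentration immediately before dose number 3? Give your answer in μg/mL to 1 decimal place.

f = (1/2)^(τ/t½) = (1/2)^(50/33) ≈ 0.3499.
C₀ = D/Vd = 1546/106 ≈ 14.585 μg/mL.
Before the 3rd dose, 2 doses have been given. Superposition: Cmin = C₀·(f + f²).
≈ 14.585 × (0.3499 + 0.1224) ≈ 14.585 × 0.4723 ≈ 6.888 μg/mL.

6.9 μg/mL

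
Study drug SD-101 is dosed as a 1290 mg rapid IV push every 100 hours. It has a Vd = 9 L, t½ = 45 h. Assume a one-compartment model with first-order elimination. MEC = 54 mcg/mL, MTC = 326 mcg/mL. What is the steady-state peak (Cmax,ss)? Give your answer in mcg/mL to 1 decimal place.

k = ln2/t½ = ln2/45 ≈ 0.015403 h⁻¹; fraction remaining f = e^(−kτ) = e^(−0.015403×100) ≈ 0.2143.
At steady state, accumulation factor R = 1/(1 − e^(−kτ)) ≈ 1.2728.
Single-dose peak C₀ = D/Vd = 1290/9 ≈ 143.333 mcg/mL.
Steady-state peak Cmax,ss = C₀·R ≈ 143.333 × 1.2728 ≈ 182.434 mcg/mL.
Peak 182.4 mcg/mL vs MTC 326 mcg/mL: below toxic threshold.

182.4 mcg/mL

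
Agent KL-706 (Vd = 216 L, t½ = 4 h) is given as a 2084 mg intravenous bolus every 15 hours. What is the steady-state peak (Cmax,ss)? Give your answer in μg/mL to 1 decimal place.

k = ln2/t½ = ln2/4 ≈ 0.173287 h⁻¹; fraction remaining f = e^(−kτ) = e^(−0.173287×15) ≈ 0.0743.
Accumulation ratio R = 1/(1 − f) ≈ 1/0.9257 ≈ 1.0803.
Each bolus raises the concentration by D/Vd = 2084/216 ≈ 9.648 μg/mL.
Steady-state peak Cmax,ss = C₀·R ≈ 9.648 × 1.0803 ≈ 10.423 μg/mL.

10.4 μg/mL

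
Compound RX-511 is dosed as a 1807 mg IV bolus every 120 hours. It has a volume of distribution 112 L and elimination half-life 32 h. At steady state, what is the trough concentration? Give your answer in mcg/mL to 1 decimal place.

k = ln2/t½ = ln2/32 ≈ 0.021661 h⁻¹; fraction remaining f = e^(−kτ) = e^(−0.021661×120) ≈ 0.0743.
Accumulation ratio R = 1/(1 − f) ≈ 1/0.9257 ≈ 1.0803.
Single-dose peak C₀ = D/Vd = 1807/112 ≈ 16.134 mcg/mL.
Cmax,ss = C₀/(1 − f) ≈ 16.134/0.9257 ≈ 17.429 mcg/mL.
One interval later, Cmin,ss = Cmax,ss·e^(−kτ) ≈ 17.429 × 0.0743 ≈ 1.295 mcg/mL.

1.3 mcg/mL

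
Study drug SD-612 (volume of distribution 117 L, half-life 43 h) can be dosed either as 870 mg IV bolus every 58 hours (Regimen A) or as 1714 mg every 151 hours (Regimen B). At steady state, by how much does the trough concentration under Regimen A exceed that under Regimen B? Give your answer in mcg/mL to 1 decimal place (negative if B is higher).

Regimen A: f = (1/2)^(58/43) ≈ 0.3926; Cmin,ss = (870/117)·f/(1−f) ≈ 4.806 mcg/mL.
Regimen B: f = (1/2)^(151/43) ≈ 0.0877; Cmin,ss = (1714/117)·f/(1−f) ≈ 1.408 mcg/mL.
Difference ≈ 4.806 − 1.408 ≈ 3.398 mcg/mL.

3.4 mcg/mL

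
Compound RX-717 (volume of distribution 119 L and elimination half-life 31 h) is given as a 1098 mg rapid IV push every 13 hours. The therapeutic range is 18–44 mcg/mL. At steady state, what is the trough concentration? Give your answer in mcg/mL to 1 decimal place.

k = ln2/t½ = ln2/31 ≈ 0.022360 h⁻¹; fraction remaining f = e^(−kτ) = e^(−0.022360×13) ≈ 0.7478.
Each bolus raises the concentration by D/Vd = 1098/119 ≈ 9.227 mcg/mL.
Steady-state trough Cmin,ss = C₀·f/(1−f) ≈ 9.227 × 0.7478/0.2522 ≈ 27.359 mcg/mL.
Trough 27.4 mcg/mL vs MEC 18 mcg/mL: adequate.

27.4 mcg/mL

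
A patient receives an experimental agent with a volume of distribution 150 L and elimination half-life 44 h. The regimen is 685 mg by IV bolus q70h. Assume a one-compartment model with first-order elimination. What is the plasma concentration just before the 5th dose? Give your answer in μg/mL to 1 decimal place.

2.2 μg/mL

f = (1/2)^(τ/t½) = (1/2)^(70/44) ≈ 0.3320.
C₀ = D/Vd = 685/150 ≈ 4.567 μg/mL.
Before the 5th dose, 4 doses have been given. Superposition: Cmin = C₀·(f + f² + … + f^4).
≈ 4.567 × (0.3320 + 0.1102 + 0.0366 + 0.0121) ≈ 4.567 × 0.4909 ≈ 2.242 μg/mL.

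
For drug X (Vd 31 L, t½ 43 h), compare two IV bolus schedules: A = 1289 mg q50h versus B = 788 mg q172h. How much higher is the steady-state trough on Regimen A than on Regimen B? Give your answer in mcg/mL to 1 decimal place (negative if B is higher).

31.9 mcg/mL

Regimen A: f = (1/2)^(50/43) ≈ 0.4466; Cmin,ss = (1289/31)·f/(1−f) ≈ 33.556 mcg/mL.
Regimen B: f = (1/2)^(172/43) ≈ 0.0625; Cmin,ss = (788/31)·f/(1−f) ≈ 1.695 mcg/mL.
Difference ≈ 33.556 − 1.695 ≈ 31.861 mcg/mL.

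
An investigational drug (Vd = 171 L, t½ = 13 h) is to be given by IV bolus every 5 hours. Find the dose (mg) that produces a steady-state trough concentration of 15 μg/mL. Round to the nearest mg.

784 mg

τ/t½ = 5/13 ≈ 0.38462, so f = (1/2)^(5/13) ≈ 0.765983.
Cmin,ss = (D/Vd)·f/(1−f), so D = Cmin,ss·Vd·(1−f)/f.
D = 15 × 171 × (1−f)/f ≈ 15 × 171 × 0.30551 ≈ 783.63 mg.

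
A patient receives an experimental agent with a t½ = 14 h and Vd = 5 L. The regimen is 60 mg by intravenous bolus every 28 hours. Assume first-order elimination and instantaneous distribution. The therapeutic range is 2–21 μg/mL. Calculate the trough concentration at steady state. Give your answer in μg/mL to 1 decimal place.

4.0 μg/mL

τ = 28 h = 2 half-lives, so f = (1/2)^2 = 0.25.
Accumulation ratio R = 1/(1 − f) = 1/0.75 = 4/3.
Single-dose peak C₀ = D/Vd = 60/5 = 12 μg/mL.
Steady-state peak Cmax,ss = C₀·R = 12 × 4/3 ≈ 16.000 μg/mL.
Steady-state trough Cmin,ss = Cmax,ss·f ≈ 16.000 × 0.25 ≈ 4.000 μg/mL.
Trough 4.0 μg/mL vs MEC 2 μg/mL: adequate.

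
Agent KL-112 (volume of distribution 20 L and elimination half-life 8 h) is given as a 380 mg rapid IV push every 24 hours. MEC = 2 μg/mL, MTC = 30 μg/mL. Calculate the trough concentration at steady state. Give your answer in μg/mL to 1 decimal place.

2.7 μg/mL

The dosing interval is 3 half-lives, so f = 2^(−3) = 0.125.
Accumulation ratio R = 1/(1 − f) = 1/0.875 = 8/7.
Single-dose peak C₀ = D/Vd = 380/20 = 19 μg/mL.
Steady-state peak Cmax,ss = C₀·R = 19 × 8/7 ≈ 21.714 μg/mL.
Steady-state trough Cmin,ss = Cmax,ss·f ≈ 21.714 × 0.125 ≈ 2.714 μg/mL.
Trough 2.7 μg/mL vs MEC 2 μg/mL: adequate.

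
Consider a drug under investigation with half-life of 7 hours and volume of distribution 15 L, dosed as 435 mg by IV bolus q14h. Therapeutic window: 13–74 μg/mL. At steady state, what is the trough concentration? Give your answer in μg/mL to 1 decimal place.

9.7 μg/mL

The dosing interval is 2 half-lives, so f = 2^(−2) = 0.25.
Accumulation ratio R = 1/(1 − f) = 1/0.75 = 4/3.
Single-dose peak C₀ = D/Vd = 435/15 = 29 μg/mL.
Steady-state peak Cmax,ss = C₀·R = 29 × 4/3 ≈ 38.667 μg/mL.
Steady-state trough Cmin,ss = Cmax,ss·f ≈ 38.667 × 0.25 ≈ 9.667 μg/mL.
Trough 9.7 μg/mL vs MEC 13 μg/mL: subtherapeutic.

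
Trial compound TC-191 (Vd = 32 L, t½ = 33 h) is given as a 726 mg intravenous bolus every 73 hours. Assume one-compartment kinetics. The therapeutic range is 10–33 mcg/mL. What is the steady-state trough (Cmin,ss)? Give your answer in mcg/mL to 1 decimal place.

6.2 mcg/mL

k = ln2/t½ = ln2/33 ≈ 0.021004 h⁻¹; fraction remaining f = e^(−kτ) = e^(−0.021004×73) ≈ 0.2158.
Accumulation ratio R = 1/(1 − f) ≈ 1/0.7842 ≈ 1.2752.
Each bolus raises the concentration by D/Vd = 726/32 ≈ 22.688 mcg/mL.
Cmax,ss = C₀/(1 − f) ≈ 22.688/0.7842 ≈ 28.931 mcg/mL.
Steady-state trough Cmin,ss = Cmax,ss·f ≈ 28.931 × 0.2158 ≈ 6.243 mcg/mL.
Trough 6.2 mcg/mL vs MEC 10 mcg/mL: subtherapeutic.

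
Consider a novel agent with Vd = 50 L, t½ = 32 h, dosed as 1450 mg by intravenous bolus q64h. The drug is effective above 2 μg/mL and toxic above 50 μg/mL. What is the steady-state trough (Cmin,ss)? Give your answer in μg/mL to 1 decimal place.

9.7 μg/mL

The dosing interval is 2 half-lives, so f = 2^(−2) = 0.25.
Accumulation ratio R = 1/(1 − f) = 1/0.75 = 4/3.
Single-dose peak C₀ = D/Vd = 1450/50 = 29 μg/mL.
Steady-state peak Cmax,ss = C₀·R = 29 × 4/3 ≈ 38.667 μg/mL.
Steady-state trough Cmin,ss = Cmax,ss·f ≈ 38.667 × 0.25 ≈ 9.667 μg/mL.
Trough 9.7 μg/mL vs MEC 2 μg/mL: adequate.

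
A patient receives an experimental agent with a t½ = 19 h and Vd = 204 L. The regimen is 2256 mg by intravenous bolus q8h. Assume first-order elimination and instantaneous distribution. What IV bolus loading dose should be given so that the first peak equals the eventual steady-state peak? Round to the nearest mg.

8913 mg

f = (1/2)^(8/19) ≈ 0.746879; accumulation ratio R = 1/(1−f) ≈ 3.95068.
Loading dose to hit Cmax,ss on first dose: D_load = D_maint·R ≈ 2256 × 3.95068 ≈ 8912.73 mg.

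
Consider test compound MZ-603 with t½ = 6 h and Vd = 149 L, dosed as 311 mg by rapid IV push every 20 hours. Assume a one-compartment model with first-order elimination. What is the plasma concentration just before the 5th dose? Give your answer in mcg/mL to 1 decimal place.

f = (1/2)^(τ/t½) = (1/2)^(20/6) ≈ 0.0992.
C₀ = D/Vd = 311/149 ≈ 2.087 mcg/mL.
Before the 5th dose, 4 doses have been given. Superposition: Cmin = C₀·(f + f² + … + f^4).
≈ 2.087 × (0.0992 + 0.0098 + 0.0010 + 0.0001) ≈ 2.087 × 0.1101 ≈ 0.230 mcg/mL.

0.2 mcg/mL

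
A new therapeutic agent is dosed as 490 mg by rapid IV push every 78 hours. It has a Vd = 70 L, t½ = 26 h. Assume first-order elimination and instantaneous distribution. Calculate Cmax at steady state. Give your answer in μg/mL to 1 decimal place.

8.0 μg/mL

The dosing interval is 3 half-lives, so f = 2^(−3) = 0.125.
Accumulation ratio R = 1/(1 − f) = 1/0.875 = 8/7.
Single-dose peak C₀ = D/Vd = 490/70 = 7 μg/mL.
Steady-state peak Cmax,ss = C₀·R = 7 × 8/7 ≈ 8.000 μg/mL.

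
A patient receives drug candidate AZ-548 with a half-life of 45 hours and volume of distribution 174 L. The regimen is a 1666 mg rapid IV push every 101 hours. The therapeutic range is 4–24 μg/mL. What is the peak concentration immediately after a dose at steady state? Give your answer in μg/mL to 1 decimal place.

Over one 101-h interval, 101/45 ≈ 2.2444 half-lives elapse, leaving f ≈ 0.2110 of each dose.
At steady state, accumulation factor R = 1/(1 − e^(−kτ)) ≈ 1.2674.
Each bolus raises the concentration by D/Vd = 1666/174 ≈ 9.575 μg/mL.
Steady-state peak Cmax,ss = C₀·R ≈ 9.575 × 1.2674 ≈ 12.135 μg/mL.
Peak 12.1 μg/mL vs MTC 24 μg/mL: below toxic threshold.

12.1 μg/mL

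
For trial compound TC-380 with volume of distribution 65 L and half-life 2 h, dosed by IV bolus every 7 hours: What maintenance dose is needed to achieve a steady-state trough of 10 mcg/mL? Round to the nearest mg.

τ/t½ = 7/2 ≈ 3.5, so f = (1/2)^(7/2) ≈ 0.088388.
Cmin,ss = (D/Vd)·f/(1−f), so D = Cmin,ss·Vd·(1−f)/f.
D = 10 × 65 × (1−f)/f ≈ 10 × 65 × 10.31375 ≈ 6703.94 mg.

6704 mg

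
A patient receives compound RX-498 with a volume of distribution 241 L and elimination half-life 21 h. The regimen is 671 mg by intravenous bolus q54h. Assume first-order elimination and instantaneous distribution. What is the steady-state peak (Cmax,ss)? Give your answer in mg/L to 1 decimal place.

3.3 mg/L

τ/t½ = 54/21 ≈ 2.5714, so fraction remaining f = (1/2)^(54/21) ≈ 0.1682.
At steady state, accumulation factor R = 1/(1 − e^(−kτ)) ≈ 1.2022.
Each bolus raises the concentration by D/Vd = 671/241 ≈ 2.784 mg/L.
Steady-state peak Cmax,ss = C₀·R ≈ 2.784 × 1.2022 ≈ 3.347 mg/L.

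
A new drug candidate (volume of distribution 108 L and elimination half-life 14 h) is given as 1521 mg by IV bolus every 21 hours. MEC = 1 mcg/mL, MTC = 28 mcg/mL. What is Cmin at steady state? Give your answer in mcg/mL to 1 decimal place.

Over one 21-h interval, 21/14 ≈ 1.5 half-lives elapse, leaving f ≈ 0.3536 of each dose.
Accumulation ratio R = 1/(1 − f) ≈ 1/0.6464 ≈ 1.5470.
Single-dose peak C₀ = D/Vd = 1521/108 ≈ 14.083 mcg/mL.
Steady-state peak Cmax,ss = C₀·R ≈ 14.083 × 1.5470 ≈ 21.786 mcg/mL.
One interval later, Cmin,ss = Cmax,ss·e^(−kτ) ≈ 21.786 × 0.3536 ≈ 7.704 mcg/mL.
Trough 7.7 mcg/mL vs MEC 1 mcg/mL: adequate.

7.7 mcg/mL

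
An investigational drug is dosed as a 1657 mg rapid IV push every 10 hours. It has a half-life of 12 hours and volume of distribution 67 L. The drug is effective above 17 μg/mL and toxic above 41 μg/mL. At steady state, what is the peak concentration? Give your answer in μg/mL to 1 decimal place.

56.4 μg/mL

Over one 10-h interval, 10/12 ≈ 0.83333 half-lives elapse, leaving f ≈ 0.5612 of each dose.
At steady state, accumulation factor R = 1/(1 − e^(−kτ)) ≈ 2.2789.
Each bolus raises the concentration by D/Vd = 1657/67 ≈ 24.731 μg/mL.
Steady-state peak Cmax,ss = C₀·R ≈ 24.731 × 2.2789 ≈ 56.359 μg/mL.
Peak 56.4 μg/mL vs MTC 41 μg/mL: exceeds toxic threshold.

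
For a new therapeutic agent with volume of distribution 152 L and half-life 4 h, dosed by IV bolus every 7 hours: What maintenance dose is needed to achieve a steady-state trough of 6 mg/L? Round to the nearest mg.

τ/t½ = 7/4 ≈ 1.75, so f = (1/2)^(7/4) ≈ 0.297302.
Cmin,ss = (D/Vd)·f/(1−f), so D = Cmin,ss·Vd·(1−f)/f.
D = 6 × 152 × (1−f)/f ≈ 6 × 152 × 2.36358 ≈ 2155.58 mg.

2156 mg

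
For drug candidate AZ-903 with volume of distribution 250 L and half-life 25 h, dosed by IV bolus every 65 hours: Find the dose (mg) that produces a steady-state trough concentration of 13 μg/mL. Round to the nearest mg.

τ/t½ = 65/25 ≈ 2.6, so f = (1/2)^(65/25) ≈ 0.164938.
Cmin,ss = (D/Vd)·f/(1−f), so D = Cmin,ss·Vd·(1−f)/f.
D = 13 × 250 × (1−f)/f ≈ 13 × 250 × 5.06288 ≈ 16454.36 mg.

16454 mg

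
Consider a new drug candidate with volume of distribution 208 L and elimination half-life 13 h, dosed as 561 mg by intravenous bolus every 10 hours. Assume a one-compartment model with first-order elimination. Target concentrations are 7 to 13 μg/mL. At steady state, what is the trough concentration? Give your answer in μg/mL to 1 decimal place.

Over one 10-h interval, 10/13 ≈ 0.76923 half-lives elapse, leaving f ≈ 0.5867 of each dose.
Each bolus raises the concentration by D/Vd = 561/208 ≈ 2.697 μg/mL.
Steady-state trough Cmin,ss = C₀·f/(1−f) ≈ 2.697 × 0.5867/0.4133 ≈ 3.829 μg/mL.
Trough 3.8 μg/mL vs MEC 7 μg/mL: subtherapeutic.

3.8 μg/mL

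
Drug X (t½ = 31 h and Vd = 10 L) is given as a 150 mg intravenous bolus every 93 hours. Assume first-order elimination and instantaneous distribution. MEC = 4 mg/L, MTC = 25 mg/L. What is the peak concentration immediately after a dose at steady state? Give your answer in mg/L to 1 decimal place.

17.1 mg/L

The dosing interval is 3 half-lives, so f = 2^(−3) = 0.125.
Accumulation ratio R = 1/(1 − f) = 1/0.875 = 8/7.
Single-dose peak C₀ = D/Vd = 150/10 = 15 mg/L.
Steady-state peak Cmax,ss = C₀·R = 15 × 8/7 ≈ 17.143 mg/L.
Peak 17.1 mg/L vs MTC 25 mg/L: below toxic threshold.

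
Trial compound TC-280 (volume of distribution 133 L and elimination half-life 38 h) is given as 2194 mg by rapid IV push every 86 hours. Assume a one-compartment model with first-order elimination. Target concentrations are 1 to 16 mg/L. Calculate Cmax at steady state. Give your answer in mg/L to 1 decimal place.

k = ln2/t½ = ln2/38 ≈ 0.018241 h⁻¹; fraction remaining f = e^(−kτ) = e^(−0.018241×86) ≈ 0.2083.
Accumulation ratio R = 1/(1 − f) ≈ 1/0.7917 ≈ 1.2631.
Single-dose peak C₀ = D/Vd = 2194/133 ≈ 16.496 mg/L.
Steady-state peak Cmax,ss = C₀·R ≈ 16.496 × 1.2631 ≈ 20.836 mg/L.
Peak 20.8 mg/L vs MTC 16 mg/L: exceeds toxic threshold.

20.8 mg/L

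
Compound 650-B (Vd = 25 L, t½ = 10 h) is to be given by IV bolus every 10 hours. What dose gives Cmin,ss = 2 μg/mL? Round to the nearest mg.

50 mg

τ/t½ = 10/10 ≈ 1, so f = (1/2)^(10/10) ≈ 0.500000.
Cmin,ss = (D/Vd)·f/(1−f), so D = Cmin,ss·Vd·(1−f)/f.
D = 2 × 25 × (1−f)/f ≈ 2 × 25 × 1.00000 ≈ 50.00 mg.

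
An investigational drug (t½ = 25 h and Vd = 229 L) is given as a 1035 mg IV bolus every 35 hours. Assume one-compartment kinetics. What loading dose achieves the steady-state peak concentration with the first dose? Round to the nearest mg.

f = (1/2)^(35/25) ≈ 0.378929; accumulation ratio R = 1/(1−f) ≈ 1.61012.
Loading dose to hit Cmax,ss on first dose: D_load = D_maint·R ≈ 1035 × 1.61012 ≈ 1666.47 mg.

1666 mg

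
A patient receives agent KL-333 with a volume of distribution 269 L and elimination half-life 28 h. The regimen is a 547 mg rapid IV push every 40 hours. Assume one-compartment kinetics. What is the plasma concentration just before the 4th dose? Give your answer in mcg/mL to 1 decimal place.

f = (1/2)^(τ/t½) = (1/2)^(40/28) ≈ 0.3715.
C₀ = D/Vd = 547/269 ≈ 2.033 mcg/mL.
Before the 4th dose, 3 doses have been given. Superposition: Cmin = C₀·(f + f² + … + f^3).
≈ 2.033 × (0.3715 + 0.1380 + 0.0513) ≈ 2.033 × 0.5608 ≈ 1.140 mcg/mL.

1.1 mcg/mL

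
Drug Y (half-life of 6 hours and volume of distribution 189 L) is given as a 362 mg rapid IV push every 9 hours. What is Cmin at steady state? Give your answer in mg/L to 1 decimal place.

1.0 mg/L

Over one 9-h interval, 9/6 ≈ 1.5 half-lives elapse, leaving f ≈ 0.3536 of each dose.
Accumulation ratio R = 1/(1 − f) ≈ 1/0.6464 ≈ 1.5470.
Single-dose peak C₀ = D/Vd = 362/189 ≈ 1.915 mg/L.
Steady-state peak Cmax,ss = C₀·R ≈ 1.915 × 1.5470 ≈ 2.963 mg/L.
Steady-state trough Cmin,ss = Cmax,ss·f ≈ 2.963 × 0.3536 ≈ 1.048 mg/L.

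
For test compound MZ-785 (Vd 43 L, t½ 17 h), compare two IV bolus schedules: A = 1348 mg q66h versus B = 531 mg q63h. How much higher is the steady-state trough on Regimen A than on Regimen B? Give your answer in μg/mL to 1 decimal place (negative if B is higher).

1.3 μg/mL

Regimen A: f = (1/2)^(66/17) ≈ 0.0678; Cmin,ss = (1348/43)·f/(1−f) ≈ 2.280 μg/mL.
Regimen B: f = (1/2)^(63/17) ≈ 0.0766; Cmin,ss = (531/43)·f/(1−f) ≈ 1.024 μg/mL.
Difference ≈ 2.280 − 1.024 ≈ 1.256 μg/mL.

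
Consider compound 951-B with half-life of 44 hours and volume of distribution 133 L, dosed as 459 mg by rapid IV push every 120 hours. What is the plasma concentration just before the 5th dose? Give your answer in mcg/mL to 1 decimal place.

f = (1/2)^(τ/t½) = (1/2)^(120/44) ≈ 0.1510.
C₀ = D/Vd = 459/133 ≈ 3.451 mcg/mL.
Before the 5th dose, 4 doses have been given. Superposition: Cmin = C₀·(f + f² + … + f^4).
≈ 3.451 × (0.1510 + 0.0228 + 0.0034 + 0.0005) ≈ 3.451 × 0.1777 ≈ 0.613 mcg/mL.

0.6 mcg/mL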